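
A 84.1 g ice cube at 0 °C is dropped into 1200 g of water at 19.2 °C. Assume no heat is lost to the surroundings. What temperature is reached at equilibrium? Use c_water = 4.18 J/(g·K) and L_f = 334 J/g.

T_f ≈ 12.7 °C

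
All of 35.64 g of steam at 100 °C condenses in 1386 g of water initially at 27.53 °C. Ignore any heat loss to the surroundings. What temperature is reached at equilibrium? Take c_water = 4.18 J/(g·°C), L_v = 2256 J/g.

Conservation of energy gives ΣQ = 0:
steam→water at 100 °C releases m L_v = 35.64·2256 = 80404; condensate cools 100→T: 35.64·4.18·(T − 100) = 148.98(T − 100); water warms: 1386·4.18·(T − 27.53) = 5793.5(T − 27.53)
5942.5 T = 80404 + 14898 + 159495 = 254796
T ≈ 42.88 °C, under the boiling point, so the assumption holds.

T_f ≈ 42.9 °C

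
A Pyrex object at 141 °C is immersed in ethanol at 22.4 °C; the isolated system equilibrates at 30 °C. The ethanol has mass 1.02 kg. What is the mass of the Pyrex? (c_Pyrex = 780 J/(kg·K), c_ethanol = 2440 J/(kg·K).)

m ≈ 0.218 kg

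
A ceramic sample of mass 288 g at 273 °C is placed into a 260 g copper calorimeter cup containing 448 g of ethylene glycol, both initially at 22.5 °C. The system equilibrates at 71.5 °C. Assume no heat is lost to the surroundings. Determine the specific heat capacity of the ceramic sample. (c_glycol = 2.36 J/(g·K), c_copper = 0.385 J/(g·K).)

c ≈ 0.977 J/(g·K)

Let T be the final temperature. ΣQ_i = 0:
288·c·(71.5 − 273) + 448·2.36·(71.5 − 22.5) + 260·0.385·(71.5 − 22.5) = 0
-58032 c = -56712
c = -56712/-58032 ≈ 0.9772 J/(g·K)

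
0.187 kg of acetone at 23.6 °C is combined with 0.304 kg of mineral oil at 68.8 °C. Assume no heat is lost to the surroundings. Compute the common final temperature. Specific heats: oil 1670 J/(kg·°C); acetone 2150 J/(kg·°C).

Let T be the final temperature. ΣQ_i = 0:
0.304*1670*(T − 68.8) + 0.187*2150*(T − 23.6) = 0
(507.68 + 402.05) T = 507.68*68.8 + 402.05*23.6
T = 44417/909.73 ≈ 48.82 °C

T_f ≈ 48.8 °C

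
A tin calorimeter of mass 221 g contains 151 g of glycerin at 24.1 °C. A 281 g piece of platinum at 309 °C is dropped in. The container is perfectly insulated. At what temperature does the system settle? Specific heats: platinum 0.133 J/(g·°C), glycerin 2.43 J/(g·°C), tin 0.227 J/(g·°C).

T_f ≈ 47.5 °C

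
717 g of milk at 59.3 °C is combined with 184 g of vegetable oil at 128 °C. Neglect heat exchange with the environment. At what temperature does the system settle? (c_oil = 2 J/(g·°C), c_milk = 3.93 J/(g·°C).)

Energy conservation, ΣQ = 0:
184×2×(T − 128) + 717×3.93×(T − 59.3) = 0
368(T − 128) + 2817.8(T − 59.3) = 0
3185.8 T = 214200
T = 214200 / 3185.8 = 67.2 °C

T_f ≈ 67.2 °C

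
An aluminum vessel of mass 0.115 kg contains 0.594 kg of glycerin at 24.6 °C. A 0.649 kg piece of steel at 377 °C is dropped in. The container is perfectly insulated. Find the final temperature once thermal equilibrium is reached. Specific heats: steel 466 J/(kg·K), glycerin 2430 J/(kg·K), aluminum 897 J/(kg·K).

T_f ≈ 82.2 °C

T_f = Σ m_i c_i T_i / Σ m_i c_i:
T_f = (302.43·377 + 1443.4·24.6 + 103.16·24.6) / (302.43 + 1443.4 + 103.16)
    = 152063 / 1849 ≈ 82.24 °C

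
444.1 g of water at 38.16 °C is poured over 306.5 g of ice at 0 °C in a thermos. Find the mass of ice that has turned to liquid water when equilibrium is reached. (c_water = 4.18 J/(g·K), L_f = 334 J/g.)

Cooling the water to 0 °C releases 444.1·4.18·38.16 = 70838 J.
To melt every bit of ice: 306.5·334 = 102371 J.
70838 J < 102371 J, so only part of the ice melts and the system sits at 0 °C.
m_melt = 70838 / L_f = 212.1 g.

m_melted ≈ 212 g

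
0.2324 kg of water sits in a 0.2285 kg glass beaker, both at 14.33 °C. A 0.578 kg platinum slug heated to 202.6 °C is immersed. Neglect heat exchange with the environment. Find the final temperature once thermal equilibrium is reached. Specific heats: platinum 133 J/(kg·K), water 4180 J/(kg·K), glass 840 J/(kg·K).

T_f ≈ 26.0 °C

Heat gained plus heat lost sum to zero:
0.578·133·(T − 202.6) + 0.2324·4180·(T − 14.33) + 0.2285·840·(T − 14.33) = 0
1240.2 T = 32246
T ≈ 26.00 °C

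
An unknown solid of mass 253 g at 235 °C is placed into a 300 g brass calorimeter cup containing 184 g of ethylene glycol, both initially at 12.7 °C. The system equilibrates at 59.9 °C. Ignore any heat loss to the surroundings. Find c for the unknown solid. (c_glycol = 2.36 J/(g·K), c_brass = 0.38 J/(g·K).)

c ≈ 0.584 J/(g·K)

Energy conservation, ΣQ = 0:
253·c·(59.9 − 235) + 184·2.36·(59.9 − 12.7) + 300·0.38·(59.9 − 12.7) = 0
-44300 c = -25877
c = -25877/-44300 ≈ 0.5841 J/(g·K)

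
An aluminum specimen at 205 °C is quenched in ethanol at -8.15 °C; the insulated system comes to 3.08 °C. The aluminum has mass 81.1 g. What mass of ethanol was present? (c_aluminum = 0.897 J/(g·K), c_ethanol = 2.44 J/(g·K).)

m ≈ 536 g

Conservation of energy gives ΣQ = 0:
81.1×0.897×(3.08 − 205) + m×2.44×(3.08 − (-8.15)) = 0
27.4 m = 14689
m = 14689/27.4 ≈ 536.1 g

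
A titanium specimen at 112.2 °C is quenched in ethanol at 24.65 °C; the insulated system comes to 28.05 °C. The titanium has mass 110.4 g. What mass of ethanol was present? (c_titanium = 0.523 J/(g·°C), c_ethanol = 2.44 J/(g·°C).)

m ≈ 586 g

|Q_titanium| = |Q_ethanol|:
110.4·0.523·(112.2 − 28.05) = m·2.44·(28.05 − 24.65)
8.296 m = 4858.8  ⇒  m ≈ 585.7 g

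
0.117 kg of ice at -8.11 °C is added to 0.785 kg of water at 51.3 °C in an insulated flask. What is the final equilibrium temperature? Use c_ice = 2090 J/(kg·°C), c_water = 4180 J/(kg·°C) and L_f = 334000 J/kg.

Let T be the final temperature. ΣQ_i = 0:
ice -8.11→0 °C: 0.117×2090×8.11 = 1983.1; latent heat to melt: 0.117×334000 = 39078; warm the meltwater: 489.06 T; water cools: 0.785×4180×(T − 51.3) = 3281.3(T − 51.3)
3770.4 T = 168331 − 41061 = 127270
T ≈ 33.76 °C (positive, so assuming full melt was valid).

T_f ≈ 33.8 °C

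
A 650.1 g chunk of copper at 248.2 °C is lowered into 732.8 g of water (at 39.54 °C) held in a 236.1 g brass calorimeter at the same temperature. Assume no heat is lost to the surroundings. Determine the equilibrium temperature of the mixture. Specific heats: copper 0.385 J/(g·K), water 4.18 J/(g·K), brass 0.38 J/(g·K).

T_f is the heat-capacity-weighted average of the initial temperatures:
T_f = (250.29×248.2 + 3063.1×39.54 + 89.72×39.54) / (250.29 + 3063.1 + 89.72)
    = 186784 / 3403.1 ≈ 54.89 °C

T_f ≈ 54.9 °C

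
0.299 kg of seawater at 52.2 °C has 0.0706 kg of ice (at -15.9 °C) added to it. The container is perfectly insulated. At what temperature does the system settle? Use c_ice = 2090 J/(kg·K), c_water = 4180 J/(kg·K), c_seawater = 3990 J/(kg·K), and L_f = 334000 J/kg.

Let T be the final temperature. ΣQ_i = 0:
ice -15.9→0 °C: 0.0706×2090×15.9 = 2346.1; fusion: m_ice L_f = 0.0706×334000 = 23580; meltwater 0→T: 0.0706×4180×T = 295.11 T; seawater: 1193(T − 52.2)
1488.1 T = 62275 − 25927 = 36349
T ≈ 24.43 °C (positive, so assuming full melt was valid).

T_f ≈ 24.4 °C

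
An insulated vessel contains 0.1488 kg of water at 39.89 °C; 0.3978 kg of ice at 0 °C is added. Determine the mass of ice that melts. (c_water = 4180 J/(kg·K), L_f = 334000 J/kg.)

m_melted ≈ 0.0743 kg

Water can give up m c ΔT = 0.1488·4180·39.89 = 24811 J before reaching 0 °C.
Fully melting the ice requires m_ice L_f = 0.3978·334000 = 132865 J.
That's not enough to melt it all — equilibrium is at 0 °C with ice remaining.
m_melted·334000 = 24811  ⇒  m_melted ≈ 0.07428 kg.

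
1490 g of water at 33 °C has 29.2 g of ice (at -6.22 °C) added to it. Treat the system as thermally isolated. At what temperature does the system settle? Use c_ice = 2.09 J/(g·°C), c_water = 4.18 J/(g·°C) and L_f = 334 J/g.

T_f ≈ 30.8 °C

Energy balance with sensible and latent terms:
warm ice to 0 °C: 29.2·2.09·(0 − (-6.22)) = 379.59; fusion: m_ice L_f = 29.2·334 = 9752.8; meltwater 0→T: 29.2·4.18·T = 122.06 T; water cools: 1490·4.18·(T − 33) = 6228.2(T − 33)
6350.3 T = 205531 − 10132 = 195398
T ≈ 30.77 °C — above 0 °C, consistent with complete melting.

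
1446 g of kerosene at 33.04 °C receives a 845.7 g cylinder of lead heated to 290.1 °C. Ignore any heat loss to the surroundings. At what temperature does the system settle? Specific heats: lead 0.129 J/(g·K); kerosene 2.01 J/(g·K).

Setting the total heat transfer to zero:
845.7·0.129·(T − 290.1) + 1446·2.01·(T − 33.04) = 0
109.1(T − 290.1) + 2906.5(T − 33.04) = 0
(109.1 + 2906.5) T = 109.1·290.1 + 2906.5·33.04
T = 127678 / 3015.6 = 42.3 °C

T_f ≈ 42.3 °C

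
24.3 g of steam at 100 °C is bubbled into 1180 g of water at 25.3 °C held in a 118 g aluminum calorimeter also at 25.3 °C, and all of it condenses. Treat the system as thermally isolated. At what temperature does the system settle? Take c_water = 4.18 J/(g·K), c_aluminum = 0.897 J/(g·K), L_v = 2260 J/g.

Sum of m c ΔT and latent-heat terms is zero:
steam→water at 100 °C releases m L_v = 24.3×2260 = 54918
  condensed water 100 °C→T: 101.57(T − 100)
  original water: 4932.4(T − 25.3)
  cup: 105.85(T − 25.3)
5139.8 T = 54918 + 10157 + 127468 = 192543
T ≈ 37.46 °C — below 100 °C, confirming all the steam condensed.

T_f ≈ 37.5 °C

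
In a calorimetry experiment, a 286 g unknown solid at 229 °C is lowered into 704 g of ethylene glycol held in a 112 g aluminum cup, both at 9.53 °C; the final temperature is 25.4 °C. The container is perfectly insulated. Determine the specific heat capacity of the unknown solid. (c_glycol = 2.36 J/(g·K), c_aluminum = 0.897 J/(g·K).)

c ≈ 0.48 J/(g·K)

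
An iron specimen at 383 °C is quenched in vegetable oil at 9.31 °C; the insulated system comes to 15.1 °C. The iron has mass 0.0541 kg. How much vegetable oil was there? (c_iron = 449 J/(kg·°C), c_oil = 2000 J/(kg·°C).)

Heat gained plus heat lost sum to zero:
0.0541×449×(15.1 − 383) + m×2000×(15.1 − 9.31) = 0
11580 m = 8936.6
m = 8936.6/11580 ≈ 0.7717 kg

m ≈ 0.772 kg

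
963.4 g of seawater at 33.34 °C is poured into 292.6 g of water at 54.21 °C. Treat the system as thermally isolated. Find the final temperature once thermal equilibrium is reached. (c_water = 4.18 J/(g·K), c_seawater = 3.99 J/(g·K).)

Energy conservation, ΣQ = 0:
292.6×4.18×(T − 54.21) + 963.4×3.99×(T − 33.34) = 0
1223.1(T − 54.21) + 3844(T − 33.34) = 0
(1223.1 + 3844) T = 1223.1×54.21 + 3844×33.34
T = 194460/5067 ≈ 38.38 °C

T_f ≈ 38.4 °C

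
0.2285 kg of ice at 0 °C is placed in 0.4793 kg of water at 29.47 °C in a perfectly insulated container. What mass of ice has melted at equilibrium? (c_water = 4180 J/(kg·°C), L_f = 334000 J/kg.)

m_melted ≈ 0.177 kg

Cooling the water to 0 °C releases 0.4793·4180·29.47 = 59042 J.
Fully melting the ice requires m_ice L_f = 0.2285·334000 = 76319 J.
59042 J < 76319 J, so only part of the ice melts and the system sits at 0 °C.
m_melt = 59042 / L_f = 0.1768 kg.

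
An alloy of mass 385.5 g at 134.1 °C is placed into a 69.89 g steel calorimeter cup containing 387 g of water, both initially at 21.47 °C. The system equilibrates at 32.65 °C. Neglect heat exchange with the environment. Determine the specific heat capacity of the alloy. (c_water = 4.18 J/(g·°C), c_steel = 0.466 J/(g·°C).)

c ≈ 0.472 J/(g·°C)

Setting the total heat transfer to zero:
385.5×c×(32.65 − 134.1) + 387×4.18×(32.65 − 21.47) + 69.89×0.466×(32.65 − 21.47) = 0
-39109 c = -18450
c = -18450/-39109 ≈ 0.4717 J/(g·°C)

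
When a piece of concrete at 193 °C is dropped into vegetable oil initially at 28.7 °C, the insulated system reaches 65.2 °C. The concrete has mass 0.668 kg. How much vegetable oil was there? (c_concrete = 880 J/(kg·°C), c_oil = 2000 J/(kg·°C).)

m ≈ 1.03 kg

|Q_concrete| = |Q_oil|:
0.668×880×(193 − 65.2) = m×2000×(65.2 − 28.7)
73000 m = 75126  ⇒  m ≈ 1.029 kg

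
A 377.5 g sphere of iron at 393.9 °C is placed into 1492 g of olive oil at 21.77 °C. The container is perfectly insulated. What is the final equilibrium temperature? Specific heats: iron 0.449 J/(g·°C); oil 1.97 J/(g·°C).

Heat gained plus heat lost sum to zero:
377.5*0.449*(T − 393.9) + 1492*1.97*(T − 21.77) = 0
169.5(T − 393.9) + 2939.2(T − 21.77) = 0
3108.7 T = 130752
T = 130752/3108.7 ≈ 42.06 °C

T_f ≈ 42.1 °C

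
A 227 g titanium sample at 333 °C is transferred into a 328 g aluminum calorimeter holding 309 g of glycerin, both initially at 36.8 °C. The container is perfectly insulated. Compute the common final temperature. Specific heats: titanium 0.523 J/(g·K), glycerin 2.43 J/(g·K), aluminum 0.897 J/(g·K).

T_f ≈ 67.0 °C

With ΣQ=0 the equilibrium temperature is the m·c-weighted mean:
T_f = (118.72·333 + 750.87·36.8 + 294.22·36.8) / (118.72 + 750.87 + 294.22)
    = 77993 / 1163.8 ≈ 67.02 °C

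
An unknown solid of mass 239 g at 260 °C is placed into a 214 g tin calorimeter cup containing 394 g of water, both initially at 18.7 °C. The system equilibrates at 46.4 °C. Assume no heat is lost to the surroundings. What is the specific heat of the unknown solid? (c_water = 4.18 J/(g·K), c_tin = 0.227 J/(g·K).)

Taking heat into each body as positive, Σ m c ΔT = 0:
239×c×(46.4 − 260) + 394×4.18×(46.4 − 18.7) + 214×0.227×(46.4 − 18.7) = 0
-51050 c = -46965
c = -46965/-51050 ≈ 0.92 J/(g·K)

c ≈ 0.92 J/(g·K)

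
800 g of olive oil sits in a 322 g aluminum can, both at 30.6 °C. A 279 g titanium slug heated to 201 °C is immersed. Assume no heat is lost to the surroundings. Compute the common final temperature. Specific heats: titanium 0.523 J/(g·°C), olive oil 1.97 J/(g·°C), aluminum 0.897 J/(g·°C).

T_f ≈ 43.0 °C

Heat gained plus heat lost sum to zero:
279×0.523×(T − 201) + 800×1.97×(T − 30.6) + 322×0.897×(T − 30.6) = 0
2010.8 T = 86393
T = 86393 / 2010.8 = 43 °C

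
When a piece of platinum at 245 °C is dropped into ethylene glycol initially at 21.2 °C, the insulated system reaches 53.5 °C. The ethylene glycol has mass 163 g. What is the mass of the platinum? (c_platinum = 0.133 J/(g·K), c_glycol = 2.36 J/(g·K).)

Heat lost by the platinum = heat gained by the glycol:
m×0.133×(245 − 53.5) = 163×2.36×(53.5 − 21.2)
25.47 m = 12425  ⇒  m ≈ 487.8 g

m ≈ 488 g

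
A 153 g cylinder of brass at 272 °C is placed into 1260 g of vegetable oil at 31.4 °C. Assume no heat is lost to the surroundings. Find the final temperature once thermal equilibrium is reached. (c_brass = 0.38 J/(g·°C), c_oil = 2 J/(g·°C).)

T_f ≈ 36.8 °C

Heat lost by the brass equals heat gained by the oil:
153*0.38*(272 − T) = 1260*2*(T − 31.4)
58.14(272 − T) = 2520(T − 31.4)
2578.1 T = 94942  ⇒  T ≈ 36.83 °C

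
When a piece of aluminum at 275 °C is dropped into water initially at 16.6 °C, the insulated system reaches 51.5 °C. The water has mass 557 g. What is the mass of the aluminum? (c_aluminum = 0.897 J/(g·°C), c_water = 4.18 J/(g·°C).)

Heat lost by the aluminum = heat gained by the water:
m×0.897×(275 − 51.5) = 557×4.18×(51.5 − 16.6)
200.48 m = 81256  ⇒  m ≈ 405.3 g

m ≈ 405 g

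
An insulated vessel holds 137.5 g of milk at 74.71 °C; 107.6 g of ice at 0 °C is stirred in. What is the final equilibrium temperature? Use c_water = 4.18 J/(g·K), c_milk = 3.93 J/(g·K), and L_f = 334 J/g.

T_f ≈ 4.5 °C

Net heat exchanged in the isolated system is zero:
latent heat to melt: 107.6·334 = 35938; meltwater 0→T: 107.6·4.18·T = 449.77 T; milk cools: 137.5·3.93·(T − 74.71) = 540.38(T − 74.71)
990.14 T = 40371 − 35938 = 4433
T ≈ 4.48 °C (positive, so assuming full melt was valid).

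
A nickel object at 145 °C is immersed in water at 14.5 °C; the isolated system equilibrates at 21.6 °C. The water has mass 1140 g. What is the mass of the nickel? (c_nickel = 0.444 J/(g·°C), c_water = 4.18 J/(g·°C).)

m ≈ 618 g

Heat lost by the nickel = heat gained by the water:
m·0.444·(145 − 21.6) = 1140·4.18·(21.6 − 14.5)
54.79 m = 33833  ⇒  m ≈ 617.5 g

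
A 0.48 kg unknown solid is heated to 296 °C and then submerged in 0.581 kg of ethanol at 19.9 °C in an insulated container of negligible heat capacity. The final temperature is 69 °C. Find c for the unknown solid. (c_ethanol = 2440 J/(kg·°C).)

c ≈ 639 J/(kg·°C)

Energy conservation, ΣQ = 0:
0.48·c·(69 − 296) + 0.581·2440·(69 − 19.9) = 0
-108.96 c = -69606
c = -69606/-108.96 ≈ 638.8 J/(kg·°C)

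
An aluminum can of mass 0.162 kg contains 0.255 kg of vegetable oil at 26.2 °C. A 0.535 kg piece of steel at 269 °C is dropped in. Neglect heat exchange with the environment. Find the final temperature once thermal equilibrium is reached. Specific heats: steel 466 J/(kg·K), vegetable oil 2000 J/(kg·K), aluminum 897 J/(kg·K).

T_f ≈ 93.1 °C

Taking heat into each body as positive, Σ m c ΔT = 0:
0.535×466×(T − 269) + 0.255×2000×(T − 26.2) + 0.162×897×(T − 26.2) = 0
249.31(T − 269) + 510(T − 26.2) + 145.31(T − 26.2) = 0
(249.31 + 510 + 145.31) T = 249.31×269 + 510×26.2 + 145.31×26.2
T = 84234 / 904.62 = 93.1 °C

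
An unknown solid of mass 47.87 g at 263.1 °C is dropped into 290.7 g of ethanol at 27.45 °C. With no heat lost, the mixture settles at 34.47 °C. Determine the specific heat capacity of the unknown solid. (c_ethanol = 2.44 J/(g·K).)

Net heat exchanged in the isolated system is zero:
47.87·c·(34.47 − 263.1) + 290.7·2.44·(34.47 − 27.45) = 0
-10945 c = -4979.3
c = -4979.3/-10945 ≈ 0.455 J/(g·K)

c ≈ 0.455 J/(g·K)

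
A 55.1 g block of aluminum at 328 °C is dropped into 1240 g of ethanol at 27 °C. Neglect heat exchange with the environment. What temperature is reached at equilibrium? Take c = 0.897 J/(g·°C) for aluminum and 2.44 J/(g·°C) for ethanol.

T_f ≈ 31.8 °C

Net heat exchanged in the isolated system is zero:
55.1×0.897×(T − 328) + 1240×2.44×(T − 27) = 0
3075 T = 97903
T = 97903/3075 ≈ 31.84 °C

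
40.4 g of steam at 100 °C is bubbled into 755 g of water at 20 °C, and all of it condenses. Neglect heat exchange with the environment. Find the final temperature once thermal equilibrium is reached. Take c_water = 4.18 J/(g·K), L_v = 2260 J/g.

Net heat exchanged in the isolated system is zero:
latent heat released on condensation: 40.4·2260 = 91304
  condensate cools 100→T: 40.4·4.18·(T − 100) = 168.87(T − 100)
  water warms: 755·4.18·(T − 20) = 3155.9(T − 20)
3324.8 T = 91304 + 16887 + 63118 = 171309
T ≈ 51.53 °C — below 100 °C, confirming all the steam condensed.

T_f ≈ 51.5 °C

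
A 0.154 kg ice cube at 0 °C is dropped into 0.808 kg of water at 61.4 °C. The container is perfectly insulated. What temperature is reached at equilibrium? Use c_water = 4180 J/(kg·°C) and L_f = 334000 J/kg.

T_f ≈ 38.8 °C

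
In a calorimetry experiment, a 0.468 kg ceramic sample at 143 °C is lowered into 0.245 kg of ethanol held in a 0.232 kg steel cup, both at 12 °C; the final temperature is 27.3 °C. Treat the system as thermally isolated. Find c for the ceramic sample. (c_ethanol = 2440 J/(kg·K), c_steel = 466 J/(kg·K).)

c ≈ 199 J/(kg·K)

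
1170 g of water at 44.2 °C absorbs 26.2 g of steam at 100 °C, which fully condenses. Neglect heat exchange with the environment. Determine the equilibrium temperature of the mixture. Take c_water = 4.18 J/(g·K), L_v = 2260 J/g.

Let T be the final temperature. ΣQ_i = 0:
latent heat released on condensation: 26.2·2260 = 59212
  condensed water 100 °C→T: 109.52(T − 100)
  water warms: 1170·4.18·(T − 44.2) = 4890.6(T − 44.2)
5000.1 T = 59212 + 10952 + 216165 = 286328
T ≈ 57.26 °C — below 100 °C, confirming all the steam condensed.

T_f ≈ 57.3 °C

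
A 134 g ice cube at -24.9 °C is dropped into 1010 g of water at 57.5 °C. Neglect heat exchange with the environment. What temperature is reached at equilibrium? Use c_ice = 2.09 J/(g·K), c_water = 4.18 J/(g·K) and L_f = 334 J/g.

Setting the total heat transfer to zero:
warm ice to 0 °C: 134×2.09×(0 − (-24.9)) = 6973.5; latent heat to melt: 134×334 = 44756; meltwater 0→T: 134×4.18×T = 560.12 T; water: 4221.8(T − 57.5)
4781.9 T = 242753 − 51729 = 191024
T ≈ 39.95 °C (positive, so assuming full melt was valid).

T_f ≈ 39.9 °C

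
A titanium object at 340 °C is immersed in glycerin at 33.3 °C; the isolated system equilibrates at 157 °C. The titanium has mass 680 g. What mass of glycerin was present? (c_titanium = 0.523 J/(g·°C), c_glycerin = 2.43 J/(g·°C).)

|Q_titanium| = |Q_glycerin|:
680×0.523×(340 − 157) = m×2.43×(157 − 33.3)
300.59 m = 65082  ⇒  m ≈ 216.5 g

m ≈ 217 g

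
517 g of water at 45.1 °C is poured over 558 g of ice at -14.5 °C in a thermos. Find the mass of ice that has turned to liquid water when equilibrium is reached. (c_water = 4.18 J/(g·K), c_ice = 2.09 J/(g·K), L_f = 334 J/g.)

Heat available from the water dropping to 0 °C: 517·4.18·45.1 = 97464 J.
Warming the ice to 0 °C takes 558·2.09·14.5 = 16910 J, leaving 80554 J for melting.
Melting all 558 g of ice would need 558·334 = 186372 J.
That's not enough to melt it all — equilibrium is at 0 °C with ice remaining.
m_melted·334 = 80554  ⇒  m_melted ≈ 241.2 g.

m_melted ≈ 241 g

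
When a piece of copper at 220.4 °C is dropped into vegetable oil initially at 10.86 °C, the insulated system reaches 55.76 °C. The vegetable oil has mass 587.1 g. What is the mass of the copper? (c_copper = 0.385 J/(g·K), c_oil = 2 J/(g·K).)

m ≈ 832 g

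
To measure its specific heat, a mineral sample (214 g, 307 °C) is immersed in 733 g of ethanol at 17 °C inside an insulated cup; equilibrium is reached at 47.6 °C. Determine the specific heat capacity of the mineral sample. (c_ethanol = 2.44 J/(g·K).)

m_s c (T_s − T_f) = m_ethanol c_ethanol (T_f − T_0):
214·c·(307 − 47.6) = 733·2.44·(47.6 − 17)
55512 c = 54729  ⇒  c ≈ 0.9859 J/(g·K)

c ≈ 0.986 J/(g·K)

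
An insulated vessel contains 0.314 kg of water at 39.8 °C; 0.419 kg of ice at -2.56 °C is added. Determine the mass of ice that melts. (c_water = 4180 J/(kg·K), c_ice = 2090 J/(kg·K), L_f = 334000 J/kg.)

m_melted ≈ 0.15 kg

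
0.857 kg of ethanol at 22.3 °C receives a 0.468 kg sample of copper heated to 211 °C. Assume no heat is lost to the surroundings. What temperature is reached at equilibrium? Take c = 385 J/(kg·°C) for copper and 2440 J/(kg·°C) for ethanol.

T_f ≈ 37.3 °C

Conservation of energy gives ΣQ = 0:
0.468·385·(T − 211) + 0.857·2440·(T − 22.3) = 0
2271.3 T = 84649
T ≈ 37.27 °C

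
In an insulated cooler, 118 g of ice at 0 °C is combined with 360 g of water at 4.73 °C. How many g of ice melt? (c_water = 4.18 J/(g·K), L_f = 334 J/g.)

Water can give up m c ΔT = 360×4.18×4.73 = 7117.7 J before reaching 0 °C.
Melting all 118 g of ice would need 118×334 = 39412 J.
That's not enough to melt it all — equilibrium is at 0 °C with ice remaining.
Mass melted = 7117.7/334 ≈ 21.31 g.

m_melted ≈ 21.3 g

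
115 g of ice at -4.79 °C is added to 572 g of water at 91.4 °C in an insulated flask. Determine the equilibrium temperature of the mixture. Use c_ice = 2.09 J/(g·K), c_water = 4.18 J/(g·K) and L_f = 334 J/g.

T_f ≈ 62.3 °C

Energy balance with sensible and latent terms:
ice -4.79→0 °C: 115·2.09·4.79 = 1151.3
  melt ice: 115·334 = 38410
  warm the meltwater: 480.7 T
  water: 2391(T − 91.4)
2871.7 T = 218534 − 39561 = 178972
T ≈ 62.32 °C (positive, so assuming full melt was valid).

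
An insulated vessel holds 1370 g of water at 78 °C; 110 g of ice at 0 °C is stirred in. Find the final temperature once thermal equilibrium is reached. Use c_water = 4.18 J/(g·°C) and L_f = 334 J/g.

Heat gained plus heat lost sum to zero:
fusion: m_ice L_f = 110×334 = 36740; warm the meltwater: 459.8 T; water cools: 1370×4.18×(T − 78) = 5726.6(T − 78)
6186.4 T = 446675 − 36740 = 409935
T ≈ 66.26 °C (positive, so assuming full melt was valid).

T_f ≈ 66.3 °C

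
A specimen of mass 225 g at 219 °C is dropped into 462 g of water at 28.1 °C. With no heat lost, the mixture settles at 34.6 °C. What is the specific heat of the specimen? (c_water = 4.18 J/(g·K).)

m_s c (T_s − T_f) = m_water c_water (T_f − T_0):
225·c·(219 − 34.6) = 462·4.18·(34.6 − 28.1)
41490 c = 12553  ⇒  c ≈ 0.3025 J/(g·K)

c ≈ 0.303 J/(g·K)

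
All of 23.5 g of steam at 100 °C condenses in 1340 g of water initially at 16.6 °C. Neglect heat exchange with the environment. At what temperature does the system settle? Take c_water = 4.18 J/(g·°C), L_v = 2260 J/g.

T_f ≈ 27.4 °C

Conservation of energy gives ΣQ = 0:
latent heat released on condensation: 23.5·2260 = 53110; condensed water 100 °C→T: 98.23(T − 100); water warms: 1340·4.18·(T − 16.6) = 5601.2(T − 16.6)
5699.4 T = 53110 + 9823 + 92980 = 155913
T ≈ 27.36 °C (< 100 °C, so full condensation is consistent).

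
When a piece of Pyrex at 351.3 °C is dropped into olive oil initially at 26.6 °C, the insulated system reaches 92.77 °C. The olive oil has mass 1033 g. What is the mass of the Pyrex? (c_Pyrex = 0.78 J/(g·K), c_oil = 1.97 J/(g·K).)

Heat lost by the Pyrex = heat gained by the oil:
m·0.78·(351.3 − 92.77) = 1033·1.97·(92.77 − 26.6)
201.65 m = 134657  ⇒  m ≈ 667.8 g

m ≈ 668 g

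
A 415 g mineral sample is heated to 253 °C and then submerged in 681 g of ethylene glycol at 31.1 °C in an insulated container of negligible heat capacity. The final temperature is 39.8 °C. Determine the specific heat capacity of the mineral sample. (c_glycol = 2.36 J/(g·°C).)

c ≈ 0.158 J/(g·°C)

m_s c (T_s − T_f) = m_glycol c_glycol (T_f − T_0):
415·c·(253 − 39.8) = 681·2.36·(39.8 − 31.1)
88478 c = 13982  ⇒  c ≈ 0.158 J/(g·°C)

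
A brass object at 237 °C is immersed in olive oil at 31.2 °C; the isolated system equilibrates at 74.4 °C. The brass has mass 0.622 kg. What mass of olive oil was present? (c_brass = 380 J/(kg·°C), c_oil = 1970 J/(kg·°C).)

m ≈ 0.452 kg

|Q_brass| = |Q_oil|:
0.622·380·(237 − 74.4) = m·1970·(74.4 − 31.2)
85104 m = 38432  ⇒  m ≈ 0.4516 kg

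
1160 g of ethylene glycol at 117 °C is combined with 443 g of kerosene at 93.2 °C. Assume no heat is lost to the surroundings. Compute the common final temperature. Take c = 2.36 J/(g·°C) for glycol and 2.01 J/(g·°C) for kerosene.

T_f ≈ 111.2 °C

Net heat exchanged in the isolated system is zero:
1160*2.36*(T − 117) + 443*2.01*(T − 93.2) = 0
2737.6(T − 117) + 890.43(T − 93.2) = 0
(2737.6 + 890.43) T = 2737.6*117 + 890.43*93.2
T = 403287/3628 ≈ 111.16 °C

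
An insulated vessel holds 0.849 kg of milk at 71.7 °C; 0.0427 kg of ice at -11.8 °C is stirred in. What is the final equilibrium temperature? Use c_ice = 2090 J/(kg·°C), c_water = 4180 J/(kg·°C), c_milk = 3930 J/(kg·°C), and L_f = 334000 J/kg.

T_f ≈ 63.7 °C

Taking heat into each body as positive, Σ m c ΔT = 0:
warm ice to 0 °C: 0.0427·2090·(0 − (-11.8)) = 1053.1; fusion: m_ice L_f = 0.0427·334000 = 14262; meltwater 0→T: 0.0427·4180·T = 178.49 T; milk cools: 0.849·3930·(T − 71.7) = 3336.6(T − 71.7)
3515.1 T = 239232 − 15315 = 223917
T ≈ 63.70 °C (positive, so assuming full melt was valid).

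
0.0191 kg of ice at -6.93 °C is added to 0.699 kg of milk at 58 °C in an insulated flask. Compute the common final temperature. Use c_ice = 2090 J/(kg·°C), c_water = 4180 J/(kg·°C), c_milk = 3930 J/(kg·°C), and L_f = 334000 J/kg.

T_f ≈ 54.0 °C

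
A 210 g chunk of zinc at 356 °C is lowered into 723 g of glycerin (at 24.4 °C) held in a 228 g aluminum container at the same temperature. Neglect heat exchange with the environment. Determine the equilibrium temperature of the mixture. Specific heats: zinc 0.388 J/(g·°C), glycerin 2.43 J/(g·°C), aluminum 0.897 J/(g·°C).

With ΣQ=0 the equilibrium temperature is the m·c-weighted mean:
T_f = (81.48×356 + 1756.9×24.4 + 204.52×24.4) / (81.48 + 1756.9 + 204.52)
    = 76865 / 2042.9 ≈ 37.63 °C

T_f ≈ 37.6 °C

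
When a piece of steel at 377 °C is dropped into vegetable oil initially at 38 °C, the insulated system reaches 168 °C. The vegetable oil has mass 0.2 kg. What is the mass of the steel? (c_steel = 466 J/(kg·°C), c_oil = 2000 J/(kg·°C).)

m ≈ 0.534 kg

Net heat exchanged in the isolated system is zero:
m·466·(168 − 377) + 0.2·2000·(168 − 38) = 0
-97394 m = -52000
m = -52000/-97394 ≈ 0.5339 kg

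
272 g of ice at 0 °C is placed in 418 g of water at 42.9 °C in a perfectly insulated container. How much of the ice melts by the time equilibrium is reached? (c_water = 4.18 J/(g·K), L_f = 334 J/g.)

m_melted ≈ 224 g

Heat available from the water dropping to 0 °C: 418×4.18×42.9 = 74957 J.
Melting all 272 g of ice would need 272×334 = 90848 J.
Since 74957 < 90848 J, not all the ice melts; equilibrium is at 0 °C.
Mass melted = 74957/334 ≈ 224.4 g.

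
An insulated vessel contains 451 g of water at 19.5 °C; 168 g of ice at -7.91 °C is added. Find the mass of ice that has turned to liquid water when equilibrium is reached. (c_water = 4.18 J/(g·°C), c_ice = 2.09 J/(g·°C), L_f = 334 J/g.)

Cooling the water to 0 °C releases 451×4.18×19.5 = 36761 J.
Warming the ice to 0 °C takes 168×2.09×7.91 = 2777.4 J, leaving 33984 J for melting.
Fully melting the ice requires m_ice L_f = 168×334 = 56112 J.
Since 33984 < 56112 J, not all the ice melts; equilibrium is at 0 °C.
m_melt = 33984 / L_f = 101.7 g.

m_melted ≈ 102 g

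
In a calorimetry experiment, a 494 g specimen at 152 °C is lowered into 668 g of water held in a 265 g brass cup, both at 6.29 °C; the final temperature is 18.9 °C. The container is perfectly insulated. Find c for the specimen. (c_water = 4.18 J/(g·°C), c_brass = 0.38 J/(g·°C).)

c ≈ 0.555 J/(g·°C)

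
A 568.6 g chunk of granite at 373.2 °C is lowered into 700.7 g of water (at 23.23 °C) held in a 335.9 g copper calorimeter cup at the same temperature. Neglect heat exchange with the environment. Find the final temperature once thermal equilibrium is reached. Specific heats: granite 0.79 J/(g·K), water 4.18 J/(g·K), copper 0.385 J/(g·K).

Energy conservation, ΣQ = 0:
568.6×0.79×(T − 373.2) + 700.7×4.18×(T − 23.23) + 335.9×0.385×(T − 23.23) = 0
(449.19 + 2928.9 + 129.32) T = 449.19×373.2 + 2928.9×23.23 + 129.32×23.23
T = 238682 / 3507.4 = 68.1 °C

T_f ≈ 68.1 °C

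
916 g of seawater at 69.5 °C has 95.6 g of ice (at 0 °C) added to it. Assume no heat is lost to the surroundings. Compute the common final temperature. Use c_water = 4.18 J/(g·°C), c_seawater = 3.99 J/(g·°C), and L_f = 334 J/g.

T_f ≈ 54.8 °C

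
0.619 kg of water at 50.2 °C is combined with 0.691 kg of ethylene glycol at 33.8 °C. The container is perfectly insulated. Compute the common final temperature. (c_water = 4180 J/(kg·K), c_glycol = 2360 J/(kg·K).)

Set heat shed by the hot body equal to heat absorbed by the cold body:
0.619×4180×(50.2 − T) = 0.691×2360×(T − 33.8)
2587.4(50.2 − T) = 1630.8(T − 33.8)
4218.2 T = 185008  ⇒  T ≈ 43.86 °C

T_f ≈ 43.9 °C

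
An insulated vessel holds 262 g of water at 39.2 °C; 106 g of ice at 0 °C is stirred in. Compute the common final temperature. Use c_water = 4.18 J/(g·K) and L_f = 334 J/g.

T_f ≈ 4.9 °C

Heat gained plus heat lost sum to zero:
latent heat to melt: 106·334 = 35404
  warm the meltwater: 443.08 T
  water: 1095.2(T − 39.2)
1538.2 T = 42930 − 35404 = 7526.3
T ≈ 4.89 °C — above 0 °C, consistent with complete melting.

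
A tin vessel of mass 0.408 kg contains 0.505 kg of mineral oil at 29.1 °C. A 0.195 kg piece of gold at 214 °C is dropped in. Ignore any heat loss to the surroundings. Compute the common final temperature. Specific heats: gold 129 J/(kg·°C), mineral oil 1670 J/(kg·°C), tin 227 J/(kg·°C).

T_f ≈ 33.9 °C

Energy conservation, ΣQ = 0:
0.195*129*(T − 214) + 0.505*1670*(T − 29.1) + 0.408*227*(T − 29.1) = 0
25.16(T − 214) + 843.35(T − 29.1) + 92.62(T − 29.1) = 0
961.12 T = 32620
T = 32620 / 961.12 = 33.9 °C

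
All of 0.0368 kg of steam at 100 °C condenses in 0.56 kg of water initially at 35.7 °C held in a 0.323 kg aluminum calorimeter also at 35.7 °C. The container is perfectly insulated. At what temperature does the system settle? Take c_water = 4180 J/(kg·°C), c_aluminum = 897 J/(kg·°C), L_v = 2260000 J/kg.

T_f ≈ 69.1 °C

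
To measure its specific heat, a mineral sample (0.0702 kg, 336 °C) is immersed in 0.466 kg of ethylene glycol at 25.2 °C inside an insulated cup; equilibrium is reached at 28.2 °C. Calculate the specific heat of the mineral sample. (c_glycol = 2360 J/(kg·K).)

c ≈ 153 J/(kg·K)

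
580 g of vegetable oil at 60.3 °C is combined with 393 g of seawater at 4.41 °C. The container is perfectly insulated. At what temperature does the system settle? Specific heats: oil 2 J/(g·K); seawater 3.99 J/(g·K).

T_f ≈ 28.2 °C

T_f is the heat-capacity-weighted average of the initial temperatures:
T_f = (1160×60.3 + 1568.1×4.41) / (1160 + 1568.1)
    = 76863 / 2728.1 ≈ 28.17 °C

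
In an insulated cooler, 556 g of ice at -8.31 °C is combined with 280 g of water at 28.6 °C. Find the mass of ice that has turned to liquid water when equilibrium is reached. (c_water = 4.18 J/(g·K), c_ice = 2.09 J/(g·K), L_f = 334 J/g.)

m_melted ≈ 71.3 g

Water can give up m c ΔT = 280·4.18·28.6 = 33473 J before reaching 0 °C.
Of that, 556·2.09·8.31 = 9656.6 J goes to bring the ice to 0 °C, leaving 23817 J.
To melt every bit of ice: 556·334 = 185704 J.
That's not enough to melt it all — equilibrium is at 0 °C with ice remaining.
m_melted·334 = 23817  ⇒  m_melted ≈ 71.31 g.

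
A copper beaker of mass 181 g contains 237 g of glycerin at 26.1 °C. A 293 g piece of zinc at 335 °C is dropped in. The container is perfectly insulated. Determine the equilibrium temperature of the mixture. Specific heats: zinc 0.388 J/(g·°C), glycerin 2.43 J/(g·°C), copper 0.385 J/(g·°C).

T_f ≈ 72.4 °C

Heat gained plus heat lost sum to zero:
293·0.388·(T − 335) + 237·2.43·(T − 26.1) + 181·0.385·(T − 26.1) = 0
113.68(T − 335) + 575.91(T − 26.1) + 69.69(T − 26.1) = 0
759.28 T = 54934
T = 54934 / 759.28 = 72.4 °C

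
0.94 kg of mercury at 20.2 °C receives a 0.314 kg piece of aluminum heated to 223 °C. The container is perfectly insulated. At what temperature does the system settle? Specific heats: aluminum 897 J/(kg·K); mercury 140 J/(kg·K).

T_f ≈ 158.4 °C

Let T be the final temperature. ΣQ_i = 0:
0.314·897·(T − 223) + 0.94·140·(T − 20.2) = 0
(281.66 + 131.6) T = 281.66·223 + 131.6·20.2
T = 65468/413.26 ≈ 158.42 °C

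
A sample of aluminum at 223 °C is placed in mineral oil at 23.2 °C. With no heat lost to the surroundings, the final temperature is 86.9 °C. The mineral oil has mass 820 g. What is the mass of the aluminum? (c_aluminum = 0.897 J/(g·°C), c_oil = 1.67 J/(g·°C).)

m ≈ 715 g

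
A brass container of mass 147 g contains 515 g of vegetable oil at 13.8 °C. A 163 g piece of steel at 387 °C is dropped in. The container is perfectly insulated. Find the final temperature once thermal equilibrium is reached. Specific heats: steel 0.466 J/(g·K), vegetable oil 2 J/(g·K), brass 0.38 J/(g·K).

T_f ≈ 38.2 °C

Setting the total heat transfer to zero:
163×0.466×(T − 387) + 515×2×(T − 13.8) + 147×0.38×(T − 13.8) = 0
75.96(T − 387) + 1030(T − 13.8) + 55.86(T − 13.8) = 0
1161.8 T = 44381
T = 44381 / 1161.8 = 38.2 °C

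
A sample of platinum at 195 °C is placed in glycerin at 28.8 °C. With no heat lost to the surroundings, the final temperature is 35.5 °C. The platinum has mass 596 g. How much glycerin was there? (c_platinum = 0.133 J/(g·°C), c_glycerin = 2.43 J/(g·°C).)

m ≈ 777 g

Conservation of energy gives ΣQ = 0:
596·0.133·(35.5 − 195) + m·2.43·(35.5 − 28.8) = 0
16.28 m = 12643
m = 12643/16.28 ≈ 776.6 g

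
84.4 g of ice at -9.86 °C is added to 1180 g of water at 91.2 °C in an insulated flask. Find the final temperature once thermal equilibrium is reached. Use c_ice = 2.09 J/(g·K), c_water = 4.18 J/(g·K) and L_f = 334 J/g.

Energy balance with sensible and latent terms:
ice -9.86→0 °C: 84.4×2.09×9.86 = 1739.3; melt ice: 84.4×334 = 28190; meltwater 0→T: 84.4×4.18×T = 352.79 T; water: 4932.4(T − 91.2)
5285.2 T = 449835 − 29929 = 419906
T ≈ 79.45 °C. Since T > 0 °C, the all-ice-melts assumption holds.

T_f ≈ 79.4 °C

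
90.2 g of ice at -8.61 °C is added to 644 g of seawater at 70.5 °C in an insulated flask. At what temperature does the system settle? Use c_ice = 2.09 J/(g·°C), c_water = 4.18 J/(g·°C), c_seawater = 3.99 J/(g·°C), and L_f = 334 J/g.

Energy balance with sensible and latent terms:
warm ice to 0 °C: 90.2×2.09×(0 − (-8.61)) = 1623.1; fusion: m_ice L_f = 90.2×334 = 30127; meltwater 0→T: 90.2×4.18×T = 377.04 T; seawater: 2569.6(T − 70.5)
2946.6 T = 181154 − 31750 = 149404
T ≈ 50.70 °C (positive, so assuming full melt was valid).

T_f ≈ 50.7 °C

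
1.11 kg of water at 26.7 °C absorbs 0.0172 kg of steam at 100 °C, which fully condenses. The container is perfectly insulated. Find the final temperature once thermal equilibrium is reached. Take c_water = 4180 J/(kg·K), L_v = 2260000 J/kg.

Energy balance with sensible and latent terms:
latent heat released on condensation: 0.0172·2260000 = 38872
  condensate cools 100→T: 0.0172·4180·(T − 100) = 71.9(T − 100)
  water warms: 1.11·4180·(T − 26.7) = 4639.8(T − 26.7)
4711.7 T = 38872 + 7189.6 + 123883 = 169944
T ≈ 36.07 °C — below 100 °C, confirming all the steam condensed.

T_f ≈ 36.1 °C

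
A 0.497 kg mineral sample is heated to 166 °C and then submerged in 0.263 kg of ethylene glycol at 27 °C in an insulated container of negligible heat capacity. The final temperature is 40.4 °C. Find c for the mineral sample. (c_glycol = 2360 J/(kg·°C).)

Heat lost by the mineral sample = heat gained by the glycol:
0.497×c×(166 − 40.4) = 0.263×2360×(40.4 − 27)
62.42 c = 8317.1  ⇒  c ≈ 133.2 J/(kg·°C)

c ≈ 133 J/(kg·°C)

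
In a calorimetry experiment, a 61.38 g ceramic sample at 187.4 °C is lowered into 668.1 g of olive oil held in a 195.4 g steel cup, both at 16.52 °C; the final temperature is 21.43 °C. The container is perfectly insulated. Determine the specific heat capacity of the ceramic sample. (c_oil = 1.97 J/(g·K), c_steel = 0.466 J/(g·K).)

Conservation of energy gives ΣQ = 0:
61.38·c·(21.43 − 187.4) + 668.1·1.97·(21.43 − 16.52) + 195.4·0.466·(21.43 − 16.52) = 0
-10187 c = -6909.4
c = -6909.4/-10187 ≈ 0.6782 J/(g·K)

c ≈ 0.678 J/(g·K)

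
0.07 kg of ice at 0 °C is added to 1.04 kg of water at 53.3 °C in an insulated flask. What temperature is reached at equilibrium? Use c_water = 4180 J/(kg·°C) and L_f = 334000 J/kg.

T_f ≈ 44.9 °C

Conservation of energy gives ΣQ = 0:
melt ice: 0.07·334000 = 23380
  warm the meltwater: 292.6 T
  water: 4347.2(T − 53.3)
4639.8 T = 231706 − 23380 = 208326
T ≈ 44.90 °C. Since T > 0 °C, the all-ice-melts assumption holds.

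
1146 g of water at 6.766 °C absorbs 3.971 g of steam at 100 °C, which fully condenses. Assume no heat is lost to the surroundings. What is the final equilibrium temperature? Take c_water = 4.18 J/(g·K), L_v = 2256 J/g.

Net heat exchanged in the isolated system is zero:
condense steam: −3.971·2256 = −8958.6
  condensate cools 100→T: 3.971·4.18·(T − 100) = 16.6(T − 100)
  original water: 4790.3(T − 6.766)
4806.9 T = 8958.6 + 1659.9 + 32411 = 43029
T ≈ 8.95 °C, under the boiling point, so the assumption holds.

T_f ≈ 9.0 °C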